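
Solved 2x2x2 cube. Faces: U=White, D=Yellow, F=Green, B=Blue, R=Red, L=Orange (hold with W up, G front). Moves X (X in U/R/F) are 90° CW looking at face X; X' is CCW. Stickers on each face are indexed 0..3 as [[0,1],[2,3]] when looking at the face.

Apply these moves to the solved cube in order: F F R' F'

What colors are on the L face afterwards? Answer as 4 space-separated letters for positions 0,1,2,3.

Answer: O B O Y

Derivation:
After move 1 (F): F=GGGG U=WWOO R=WRWR D=RRYY L=OYOY
After move 2 (F): F=GGGG U=WWYY R=OROR D=WWYY L=OROR
After move 3 (R'): R=RROO U=WBYB F=GWGY D=WGYG B=YBWB
After move 4 (F'): F=WYGG U=WBRO R=GRWO D=RRYG L=OBOY
Query: L face = OBOY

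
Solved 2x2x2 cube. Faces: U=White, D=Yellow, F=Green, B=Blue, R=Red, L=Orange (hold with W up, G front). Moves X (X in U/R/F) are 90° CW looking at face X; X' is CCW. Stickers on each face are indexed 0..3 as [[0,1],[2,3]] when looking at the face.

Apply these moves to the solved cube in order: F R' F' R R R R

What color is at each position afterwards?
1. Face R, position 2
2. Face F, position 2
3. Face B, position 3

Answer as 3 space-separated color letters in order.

After move 1 (F): F=GGGG U=WWOO R=WRWR D=RRYY L=OYOY
After move 2 (R'): R=RRWW U=WBOB F=GWGO D=RGYG B=YBRB
After move 3 (F'): F=WOGG U=WBRW R=GRRW D=YYYG L=OBOO
After move 4 (R): R=RGWR U=WORG F=WYGG D=YRYY B=WBBB
After move 5 (R): R=WRRG U=WYRG F=WRGY D=YBYW B=GBOB
After move 6 (R): R=RWGR U=WRRY F=WBGW D=YOYG B=GBYB
After move 7 (R): R=GRRW U=WBRW F=WOGG D=YYYG B=YBRB
Query 1: R[2] = R
Query 2: F[2] = G
Query 3: B[3] = B

Answer: R G B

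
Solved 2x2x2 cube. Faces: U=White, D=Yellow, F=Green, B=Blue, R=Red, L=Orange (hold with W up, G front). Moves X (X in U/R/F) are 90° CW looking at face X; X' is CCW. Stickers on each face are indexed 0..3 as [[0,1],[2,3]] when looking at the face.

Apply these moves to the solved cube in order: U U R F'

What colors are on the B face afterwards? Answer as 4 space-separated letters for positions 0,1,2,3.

Answer: W G W B

Derivation:
After move 1 (U): U=WWWW F=RRGG R=BBRR B=OOBB L=GGOO
After move 2 (U): U=WWWW F=BBGG R=OORR B=GGBB L=RROO
After move 3 (R): R=RORO U=WBWG F=BYGY D=YBYG B=WGWB
After move 4 (F'): F=YYBG U=WBRR R=BOYO D=ROYG L=RGOW
Query: B face = WGWB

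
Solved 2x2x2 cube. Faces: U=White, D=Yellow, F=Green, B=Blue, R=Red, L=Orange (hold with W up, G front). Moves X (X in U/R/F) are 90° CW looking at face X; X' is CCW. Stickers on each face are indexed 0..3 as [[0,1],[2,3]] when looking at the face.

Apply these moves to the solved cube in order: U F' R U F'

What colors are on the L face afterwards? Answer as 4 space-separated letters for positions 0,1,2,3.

Answer: R G O G

Derivation:
After move 1 (U): U=WWWW F=RRGG R=BBRR B=OOBB L=GGOO
After move 2 (F'): F=RGRG U=WWBR R=YBYR D=GOYY L=GWOW
After move 3 (R): R=YYRB U=WGBG F=RORY D=GBYO B=ROWB
After move 4 (U): U=BWGG F=YYRY R=RORB B=GWWB L=ROOW
After move 5 (F'): F=YYYR U=BWRR R=BOGB D=OWYO L=RGOG
Query: L face = RGOG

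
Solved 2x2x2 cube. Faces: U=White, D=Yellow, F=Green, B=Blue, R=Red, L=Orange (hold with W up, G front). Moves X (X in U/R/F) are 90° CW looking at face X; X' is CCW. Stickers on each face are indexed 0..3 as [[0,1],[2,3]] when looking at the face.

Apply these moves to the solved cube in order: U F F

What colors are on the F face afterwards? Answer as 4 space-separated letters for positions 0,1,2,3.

After move 1 (U): U=WWWW F=RRGG R=BBRR B=OOBB L=GGOO
After move 2 (F): F=GRGR U=WWOG R=WBWR D=RBYY L=GYOY
After move 3 (F): F=GGRR U=WWYY R=OBGR D=WWYY L=GROB
Query: F face = GGRR

Answer: G G R R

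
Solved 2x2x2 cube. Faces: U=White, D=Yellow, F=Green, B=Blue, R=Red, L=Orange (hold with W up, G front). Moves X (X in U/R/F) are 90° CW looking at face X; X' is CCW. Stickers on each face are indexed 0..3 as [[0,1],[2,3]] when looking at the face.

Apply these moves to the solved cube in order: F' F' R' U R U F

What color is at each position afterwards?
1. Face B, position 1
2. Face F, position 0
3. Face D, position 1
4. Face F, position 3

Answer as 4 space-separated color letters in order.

Answer: W G B Y

Derivation:
After move 1 (F'): F=GGGG U=WWRR R=YRYR D=OOYY L=OWOW
After move 2 (F'): F=GGGG U=WWYY R=OROR D=WWYY L=OROR
After move 3 (R'): R=RROO U=WBYB F=GWGY D=WGYG B=YBWB
After move 4 (U): U=YWBB F=RRGY R=YBOO B=ORWB L=GWOR
After move 5 (R): R=OYOB U=YRBY F=RGGG D=WWYO B=BRWB
After move 6 (U): U=BYYR F=OYGG R=BROB B=GWWB L=RGOR
After move 7 (F): F=GOGY U=BYRG R=YRRB D=OBYO L=RWOW
Query 1: B[1] = W
Query 2: F[0] = G
Query 3: D[1] = B
Query 4: F[3] = Y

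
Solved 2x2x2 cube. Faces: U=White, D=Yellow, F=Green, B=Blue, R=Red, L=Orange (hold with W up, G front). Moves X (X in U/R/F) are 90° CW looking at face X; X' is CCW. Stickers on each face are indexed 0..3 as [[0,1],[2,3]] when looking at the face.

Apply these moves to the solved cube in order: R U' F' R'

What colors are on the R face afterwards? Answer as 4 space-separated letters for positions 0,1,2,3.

Answer: Y R B Y

Derivation:
After move 1 (R): R=RRRR U=WGWG F=GYGY D=YBYB B=WBWB
After move 2 (U'): U=GGWW F=OOGY R=GYRR B=RRWB L=WBOO
After move 3 (F'): F=OYOG U=GGGR R=BYYR D=BOYB L=WWOW
After move 4 (R'): R=YRBY U=GWGR F=OGOR D=BYYG B=BROB
Query: R face = YRBY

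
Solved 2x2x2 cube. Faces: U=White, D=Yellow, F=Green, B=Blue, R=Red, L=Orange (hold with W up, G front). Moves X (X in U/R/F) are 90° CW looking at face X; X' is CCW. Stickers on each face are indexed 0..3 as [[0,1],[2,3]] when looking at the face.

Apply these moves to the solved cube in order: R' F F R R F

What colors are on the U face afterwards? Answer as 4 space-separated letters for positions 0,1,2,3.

After move 1 (R'): R=RRRR U=WBWB F=GWGW D=YGYG B=YBYB
After move 2 (F): F=GGWW U=WBOO R=WRBR D=RRYG L=OYOG
After move 3 (F): F=WGWG U=WBGY R=OROR D=BWYG L=OROR
After move 4 (R): R=OORR U=WGGG F=WWWG D=BYYY B=YBBB
After move 5 (R): R=RORO U=WWGG F=WYWY D=BBYY B=GBGB
After move 6 (F): F=WWYY U=WWRR R=GOGO D=RRYY L=OBOB
Query: U face = WWRR

Answer: W W R R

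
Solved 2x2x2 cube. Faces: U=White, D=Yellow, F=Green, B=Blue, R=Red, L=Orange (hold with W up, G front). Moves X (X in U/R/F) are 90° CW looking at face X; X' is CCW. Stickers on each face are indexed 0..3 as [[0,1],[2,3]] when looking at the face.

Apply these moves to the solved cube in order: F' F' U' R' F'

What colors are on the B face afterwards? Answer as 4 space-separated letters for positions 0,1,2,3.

Answer: Y R W B

Derivation:
After move 1 (F'): F=GGGG U=WWRR R=YRYR D=OOYY L=OWOW
After move 2 (F'): F=GGGG U=WWYY R=OROR D=WWYY L=OROR
After move 3 (U'): U=WYWY F=ORGG R=GGOR B=ORBB L=BBOR
After move 4 (R'): R=GRGO U=WBWO F=OYGY D=WRYG B=YRWB
After move 5 (F'): F=YYOG U=WBGG R=RRWO D=BRYG L=BOOW
Query: B face = YRWB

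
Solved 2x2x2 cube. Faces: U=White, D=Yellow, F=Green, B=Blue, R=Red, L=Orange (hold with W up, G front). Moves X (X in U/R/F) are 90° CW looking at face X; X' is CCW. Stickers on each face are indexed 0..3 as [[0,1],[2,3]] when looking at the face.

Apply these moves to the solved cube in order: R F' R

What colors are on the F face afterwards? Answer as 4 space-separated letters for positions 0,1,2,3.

Answer: Y O G B

Derivation:
After move 1 (R): R=RRRR U=WGWG F=GYGY D=YBYB B=WBWB
After move 2 (F'): F=YYGG U=WGRR R=BRYR D=OOYB L=OGOW
After move 3 (R): R=YBRR U=WYRG F=YOGB D=OWYW B=RBGB
Query: F face = YOGB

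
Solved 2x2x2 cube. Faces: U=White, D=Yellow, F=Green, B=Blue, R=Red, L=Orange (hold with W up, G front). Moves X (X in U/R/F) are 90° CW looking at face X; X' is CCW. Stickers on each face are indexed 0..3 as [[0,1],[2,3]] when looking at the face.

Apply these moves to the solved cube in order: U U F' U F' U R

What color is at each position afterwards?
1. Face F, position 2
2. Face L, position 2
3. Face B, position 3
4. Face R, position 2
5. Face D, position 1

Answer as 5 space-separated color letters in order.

After move 1 (U): U=WWWW F=RRGG R=BBRR B=OOBB L=GGOO
After move 2 (U): U=WWWW F=BBGG R=OORR B=GGBB L=RROO
After move 3 (F'): F=BGBG U=WWOR R=YOYR D=ROYY L=RWOW
After move 4 (U): U=OWRW F=YOBG R=GGYR B=RWBB L=BGOW
After move 5 (F'): F=OGYB U=OWGY R=OGRR D=GWYY L=BWOR
After move 6 (U): U=GOYW F=OGYB R=RWRR B=BWBB L=OGOR
After move 7 (R): R=RRRW U=GGYB F=OWYY D=GBYB B=WWOB
Query 1: F[2] = Y
Query 2: L[2] = O
Query 3: B[3] = B
Query 4: R[2] = R
Query 5: D[1] = B

Answer: Y O B R B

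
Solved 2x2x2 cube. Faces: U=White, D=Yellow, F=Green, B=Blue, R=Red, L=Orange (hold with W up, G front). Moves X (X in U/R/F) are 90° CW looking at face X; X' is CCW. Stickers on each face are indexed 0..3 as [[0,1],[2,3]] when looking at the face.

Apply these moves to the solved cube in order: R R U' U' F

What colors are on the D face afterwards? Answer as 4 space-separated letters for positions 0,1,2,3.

Answer: R O Y W

Derivation:
After move 1 (R): R=RRRR U=WGWG F=GYGY D=YBYB B=WBWB
After move 2 (R): R=RRRR U=WYWY F=GBGB D=YWYW B=GBGB
After move 3 (U'): U=YYWW F=OOGB R=GBRR B=RRGB L=GBOO
After move 4 (U'): U=YWYW F=GBGB R=OORR B=GBGB L=RROO
After move 5 (F): F=GGBB U=YWOR R=YOWR D=ROYW L=RYOW
Query: D face = ROYW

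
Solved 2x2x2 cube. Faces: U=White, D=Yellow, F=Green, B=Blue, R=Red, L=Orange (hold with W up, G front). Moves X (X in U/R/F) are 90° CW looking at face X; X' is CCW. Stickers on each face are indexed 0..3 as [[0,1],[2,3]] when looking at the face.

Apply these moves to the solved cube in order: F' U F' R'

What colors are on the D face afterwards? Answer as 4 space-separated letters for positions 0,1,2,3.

Answer: G G Y G

Derivation:
After move 1 (F'): F=GGGG U=WWRR R=YRYR D=OOYY L=OWOW
After move 2 (U): U=RWRW F=YRGG R=BBYR B=OWBB L=GGOW
After move 3 (F'): F=RGYG U=RWBY R=OBOR D=GWYY L=GWOR
After move 4 (R'): R=BROO U=RBBO F=RWYY D=GGYG B=YWWB
Query: D face = GGYG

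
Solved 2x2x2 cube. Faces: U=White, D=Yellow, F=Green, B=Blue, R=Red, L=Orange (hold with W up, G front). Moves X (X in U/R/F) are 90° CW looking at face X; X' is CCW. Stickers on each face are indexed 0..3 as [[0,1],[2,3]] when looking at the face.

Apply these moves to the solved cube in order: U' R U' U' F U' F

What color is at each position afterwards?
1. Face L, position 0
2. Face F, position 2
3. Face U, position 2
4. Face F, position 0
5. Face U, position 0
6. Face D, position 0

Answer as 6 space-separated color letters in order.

After move 1 (U'): U=WWWW F=OOGG R=GGRR B=RRBB L=BBOO
After move 2 (R): R=RGRG U=WOWG F=OYGY D=YBYR B=WRWB
After move 3 (U'): U=OGWW F=BBGY R=OYRG B=RGWB L=WROO
After move 4 (U'): U=GWOW F=WRGY R=BBRG B=OYWB L=RGOO
After move 5 (F): F=GWYR U=GWOG R=OBWG D=RBYR L=RYOB
After move 6 (U'): U=WGGO F=RYYR R=GWWG B=OBWB L=OYOB
After move 7 (F): F=YRRY U=WGBY R=GWOG D=WGYR L=OROB
Query 1: L[0] = O
Query 2: F[2] = R
Query 3: U[2] = B
Query 4: F[0] = Y
Query 5: U[0] = W
Query 6: D[0] = W

Answer: O R B Y W W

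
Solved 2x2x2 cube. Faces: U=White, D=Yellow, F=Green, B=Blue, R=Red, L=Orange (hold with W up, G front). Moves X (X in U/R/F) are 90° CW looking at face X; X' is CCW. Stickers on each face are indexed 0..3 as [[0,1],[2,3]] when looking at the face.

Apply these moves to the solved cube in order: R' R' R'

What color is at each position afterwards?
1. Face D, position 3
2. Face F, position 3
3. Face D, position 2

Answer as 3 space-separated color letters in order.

Answer: B Y Y

Derivation:
After move 1 (R'): R=RRRR U=WBWB F=GWGW D=YGYG B=YBYB
After move 2 (R'): R=RRRR U=WYWY F=GBGB D=YWYW B=GBGB
After move 3 (R'): R=RRRR U=WGWG F=GYGY D=YBYB B=WBWB
Query 1: D[3] = B
Query 2: F[3] = Y
Query 3: D[2] = Y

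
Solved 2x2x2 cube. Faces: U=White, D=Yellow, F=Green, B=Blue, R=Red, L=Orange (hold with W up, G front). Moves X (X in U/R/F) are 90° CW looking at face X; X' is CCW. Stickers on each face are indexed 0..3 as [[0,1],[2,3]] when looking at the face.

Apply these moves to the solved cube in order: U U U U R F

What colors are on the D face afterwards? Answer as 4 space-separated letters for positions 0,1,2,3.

After move 1 (U): U=WWWW F=RRGG R=BBRR B=OOBB L=GGOO
After move 2 (U): U=WWWW F=BBGG R=OORR B=GGBB L=RROO
After move 3 (U): U=WWWW F=OOGG R=GGRR B=RRBB L=BBOO
After move 4 (U): U=WWWW F=GGGG R=RRRR B=BBBB L=OOOO
After move 5 (R): R=RRRR U=WGWG F=GYGY D=YBYB B=WBWB
After move 6 (F): F=GGYY U=WGOO R=WRGR D=RRYB L=OYOB
Query: D face = RRYB

Answer: R R Y B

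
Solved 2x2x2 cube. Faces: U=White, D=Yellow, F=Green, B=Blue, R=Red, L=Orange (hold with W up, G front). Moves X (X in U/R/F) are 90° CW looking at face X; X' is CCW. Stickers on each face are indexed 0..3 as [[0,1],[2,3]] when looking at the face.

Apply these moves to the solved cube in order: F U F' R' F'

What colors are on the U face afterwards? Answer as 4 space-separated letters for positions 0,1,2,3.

Answer: O B B R

Derivation:
After move 1 (F): F=GGGG U=WWOO R=WRWR D=RRYY L=OYOY
After move 2 (U): U=OWOW F=WRGG R=BBWR B=OYBB L=GGOY
After move 3 (F'): F=RGWG U=OWBW R=RBRR D=GYYY L=GWOO
After move 4 (R'): R=BRRR U=OBBO F=RWWW D=GGYG B=YYYB
After move 5 (F'): F=WWRW U=OBBR R=GRGR D=WOYG L=GOOB
Query: U face = OBBR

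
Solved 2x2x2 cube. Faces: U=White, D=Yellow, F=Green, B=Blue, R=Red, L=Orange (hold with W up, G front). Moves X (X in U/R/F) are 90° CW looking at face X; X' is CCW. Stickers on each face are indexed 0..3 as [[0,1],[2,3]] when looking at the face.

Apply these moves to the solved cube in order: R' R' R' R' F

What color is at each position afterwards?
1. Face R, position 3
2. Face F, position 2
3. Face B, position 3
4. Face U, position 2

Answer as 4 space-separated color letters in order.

Answer: R G B O

Derivation:
After move 1 (R'): R=RRRR U=WBWB F=GWGW D=YGYG B=YBYB
After move 2 (R'): R=RRRR U=WYWY F=GBGB D=YWYW B=GBGB
After move 3 (R'): R=RRRR U=WGWG F=GYGY D=YBYB B=WBWB
After move 4 (R'): R=RRRR U=WWWW F=GGGG D=YYYY B=BBBB
After move 5 (F): F=GGGG U=WWOO R=WRWR D=RRYY L=OYOY
Query 1: R[3] = R
Query 2: F[2] = G
Query 3: B[3] = B
Query 4: U[2] = O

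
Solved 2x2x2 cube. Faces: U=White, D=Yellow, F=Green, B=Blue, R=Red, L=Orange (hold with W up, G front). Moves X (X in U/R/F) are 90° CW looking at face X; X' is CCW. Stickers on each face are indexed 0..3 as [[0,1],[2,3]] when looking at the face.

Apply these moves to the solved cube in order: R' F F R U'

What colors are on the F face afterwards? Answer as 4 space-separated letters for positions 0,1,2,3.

Answer: O R W G

Derivation:
After move 1 (R'): R=RRRR U=WBWB F=GWGW D=YGYG B=YBYB
After move 2 (F): F=GGWW U=WBOO R=WRBR D=RRYG L=OYOG
After move 3 (F): F=WGWG U=WBGY R=OROR D=BWYG L=OROR
After move 4 (R): R=OORR U=WGGG F=WWWG D=BYYY B=YBBB
After move 5 (U'): U=GGWG F=ORWG R=WWRR B=OOBB L=YBOR
Query: F face = ORWG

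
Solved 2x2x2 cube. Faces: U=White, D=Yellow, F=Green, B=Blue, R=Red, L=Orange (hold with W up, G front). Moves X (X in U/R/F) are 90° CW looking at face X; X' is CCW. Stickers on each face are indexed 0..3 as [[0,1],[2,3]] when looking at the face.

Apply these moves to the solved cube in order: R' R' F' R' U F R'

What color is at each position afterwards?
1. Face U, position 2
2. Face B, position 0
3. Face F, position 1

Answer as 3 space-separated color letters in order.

Answer: W G W

Derivation:
After move 1 (R'): R=RRRR U=WBWB F=GWGW D=YGYG B=YBYB
After move 2 (R'): R=RRRR U=WYWY F=GBGB D=YWYW B=GBGB
After move 3 (F'): F=BBGG U=WYRR R=WRYR D=OOYW L=OYOW
After move 4 (R'): R=RRWY U=WGRG F=BYGR D=OBYG B=WBOB
After move 5 (U): U=RWGG F=RRGR R=WBWY B=OYOB L=BYOW
After move 6 (F): F=GRRR U=RWWY R=GBGY D=WWYG L=BOOB
After move 7 (R'): R=BYGG U=ROWO F=GWRY D=WRYR B=GYWB
Query 1: U[2] = W
Query 2: B[0] = G
Query 3: F[1] = W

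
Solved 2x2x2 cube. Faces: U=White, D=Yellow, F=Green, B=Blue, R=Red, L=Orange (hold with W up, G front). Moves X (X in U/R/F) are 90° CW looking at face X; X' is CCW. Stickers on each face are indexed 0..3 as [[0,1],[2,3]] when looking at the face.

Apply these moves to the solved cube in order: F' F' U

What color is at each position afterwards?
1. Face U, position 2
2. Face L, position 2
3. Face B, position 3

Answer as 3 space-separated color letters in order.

Answer: Y O B

Derivation:
After move 1 (F'): F=GGGG U=WWRR R=YRYR D=OOYY L=OWOW
After move 2 (F'): F=GGGG U=WWYY R=OROR D=WWYY L=OROR
After move 3 (U): U=YWYW F=ORGG R=BBOR B=ORBB L=GGOR
Query 1: U[2] = Y
Query 2: L[2] = O
Query 3: B[3] = B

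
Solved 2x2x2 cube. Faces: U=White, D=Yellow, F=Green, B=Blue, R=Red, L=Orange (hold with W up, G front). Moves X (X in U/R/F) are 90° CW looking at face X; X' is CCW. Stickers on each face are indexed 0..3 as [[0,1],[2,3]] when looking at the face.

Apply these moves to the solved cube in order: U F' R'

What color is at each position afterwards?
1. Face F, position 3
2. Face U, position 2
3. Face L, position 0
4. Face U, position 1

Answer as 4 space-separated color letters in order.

Answer: R B G B

Derivation:
After move 1 (U): U=WWWW F=RRGG R=BBRR B=OOBB L=GGOO
After move 2 (F'): F=RGRG U=WWBR R=YBYR D=GOYY L=GWOW
After move 3 (R'): R=BRYY U=WBBO F=RWRR D=GGYG B=YOOB
Query 1: F[3] = R
Query 2: U[2] = B
Query 3: L[0] = G
Query 4: U[1] = B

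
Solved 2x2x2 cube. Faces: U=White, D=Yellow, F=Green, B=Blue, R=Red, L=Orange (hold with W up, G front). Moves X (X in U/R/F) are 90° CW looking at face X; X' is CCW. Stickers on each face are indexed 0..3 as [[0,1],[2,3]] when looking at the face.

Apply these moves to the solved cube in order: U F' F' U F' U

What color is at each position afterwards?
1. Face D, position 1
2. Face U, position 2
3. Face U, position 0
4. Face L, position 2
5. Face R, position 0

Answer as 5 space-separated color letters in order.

Answer: B G O O G

Derivation:
After move 1 (U): U=WWWW F=RRGG R=BBRR B=OOBB L=GGOO
After move 2 (F'): F=RGRG U=WWBR R=YBYR D=GOYY L=GWOW
After move 3 (F'): F=GGRR U=WWYY R=OBGR D=WWYY L=GROB
After move 4 (U): U=YWYW F=OBRR R=OOGR B=GRBB L=GGOB
After move 5 (F'): F=BROR U=YWOG R=WOWR D=GBYY L=GWOY
After move 6 (U): U=OYGW F=WOOR R=GRWR B=GWBB L=BROY
Query 1: D[1] = B
Query 2: U[2] = G
Query 3: U[0] = O
Query 4: L[2] = O
Query 5: R[0] = G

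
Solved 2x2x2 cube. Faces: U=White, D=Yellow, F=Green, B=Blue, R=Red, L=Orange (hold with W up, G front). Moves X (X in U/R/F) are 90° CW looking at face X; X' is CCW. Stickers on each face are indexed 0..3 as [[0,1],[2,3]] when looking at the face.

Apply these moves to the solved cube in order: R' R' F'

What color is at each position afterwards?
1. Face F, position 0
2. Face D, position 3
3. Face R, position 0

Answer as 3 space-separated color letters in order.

Answer: B W W

Derivation:
After move 1 (R'): R=RRRR U=WBWB F=GWGW D=YGYG B=YBYB
After move 2 (R'): R=RRRR U=WYWY F=GBGB D=YWYW B=GBGB
After move 3 (F'): F=BBGG U=WYRR R=WRYR D=OOYW L=OYOW
Query 1: F[0] = B
Query 2: D[3] = W
Query 3: R[0] = W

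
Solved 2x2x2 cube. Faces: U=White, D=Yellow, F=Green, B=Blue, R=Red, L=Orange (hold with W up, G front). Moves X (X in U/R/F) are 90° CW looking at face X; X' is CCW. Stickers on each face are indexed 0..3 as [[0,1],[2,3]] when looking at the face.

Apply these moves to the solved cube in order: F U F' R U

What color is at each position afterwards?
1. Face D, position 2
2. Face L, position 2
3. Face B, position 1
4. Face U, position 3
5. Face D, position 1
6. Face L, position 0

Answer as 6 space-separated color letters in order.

Answer: Y O W G B R

Derivation:
After move 1 (F): F=GGGG U=WWOO R=WRWR D=RRYY L=OYOY
After move 2 (U): U=OWOW F=WRGG R=BBWR B=OYBB L=GGOY
After move 3 (F'): F=RGWG U=OWBW R=RBRR D=GYYY L=GWOO
After move 4 (R): R=RRRB U=OGBG F=RYWY D=GBYO B=WYWB
After move 5 (U): U=BOGG F=RRWY R=WYRB B=GWWB L=RYOO
Query 1: D[2] = Y
Query 2: L[2] = O
Query 3: B[1] = W
Query 4: U[3] = G
Query 5: D[1] = B
Query 6: L[0] = R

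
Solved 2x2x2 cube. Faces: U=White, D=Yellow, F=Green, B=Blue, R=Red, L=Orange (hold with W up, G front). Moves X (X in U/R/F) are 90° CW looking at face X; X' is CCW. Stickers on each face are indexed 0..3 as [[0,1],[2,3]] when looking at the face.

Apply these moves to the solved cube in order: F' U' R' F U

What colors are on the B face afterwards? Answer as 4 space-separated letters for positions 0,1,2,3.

After move 1 (F'): F=GGGG U=WWRR R=YRYR D=OOYY L=OWOW
After move 2 (U'): U=WRWR F=OWGG R=GGYR B=YRBB L=BBOW
After move 3 (R'): R=GRGY U=WBWY F=ORGR D=OWYG B=YROB
After move 4 (F): F=GORR U=WBWB R=WRYY D=GGYG L=BOOW
After move 5 (U): U=WWBB F=WRRR R=YRYY B=BOOB L=GOOW
Query: B face = BOOB

Answer: B O O B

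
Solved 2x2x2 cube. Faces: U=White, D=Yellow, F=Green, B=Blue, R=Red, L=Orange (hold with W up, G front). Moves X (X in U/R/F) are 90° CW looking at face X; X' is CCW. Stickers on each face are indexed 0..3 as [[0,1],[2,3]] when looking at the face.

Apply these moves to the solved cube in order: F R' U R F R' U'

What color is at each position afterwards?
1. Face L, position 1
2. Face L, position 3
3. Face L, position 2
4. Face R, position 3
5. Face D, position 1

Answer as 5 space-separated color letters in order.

Answer: Y R O O R

Derivation:
After move 1 (F): F=GGGG U=WWOO R=WRWR D=RRYY L=OYOY
After move 2 (R'): R=RRWW U=WBOB F=GWGO D=RGYG B=YBRB
After move 3 (U): U=OWBB F=RRGO R=YBWW B=OYRB L=GWOY
After move 4 (R): R=WYWB U=ORBO F=RGGG D=RRYO B=BYWB
After move 5 (F): F=GRGG U=ORYW R=BYOB D=WWYO L=GROR
After move 6 (R'): R=YBBO U=OWYB F=GRGW D=WRYG B=OYWB
After move 7 (U'): U=WBOY F=GRGW R=GRBO B=YBWB L=OYOR
Query 1: L[1] = Y
Query 2: L[3] = R
Query 3: L[2] = O
Query 4: R[3] = O
Query 5: D[1] = R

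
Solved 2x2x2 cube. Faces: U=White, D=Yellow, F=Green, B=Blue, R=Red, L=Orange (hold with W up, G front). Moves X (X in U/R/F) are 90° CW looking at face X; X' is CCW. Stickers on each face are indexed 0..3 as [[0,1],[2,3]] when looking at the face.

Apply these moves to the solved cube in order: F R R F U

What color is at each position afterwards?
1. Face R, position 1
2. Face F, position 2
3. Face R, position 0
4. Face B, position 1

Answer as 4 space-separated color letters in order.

After move 1 (F): F=GGGG U=WWOO R=WRWR D=RRYY L=OYOY
After move 2 (R): R=WWRR U=WGOG F=GRGY D=RBYB B=OBWB
After move 3 (R): R=RWRW U=WROY F=GBGB D=RWYO B=GBGB
After move 4 (F): F=GGBB U=WRYY R=OWYW D=RRYO L=OROW
After move 5 (U): U=YWYR F=OWBB R=GBYW B=ORGB L=GGOW
Query 1: R[1] = B
Query 2: F[2] = B
Query 3: R[0] = G
Query 4: B[1] = R

Answer: B B G R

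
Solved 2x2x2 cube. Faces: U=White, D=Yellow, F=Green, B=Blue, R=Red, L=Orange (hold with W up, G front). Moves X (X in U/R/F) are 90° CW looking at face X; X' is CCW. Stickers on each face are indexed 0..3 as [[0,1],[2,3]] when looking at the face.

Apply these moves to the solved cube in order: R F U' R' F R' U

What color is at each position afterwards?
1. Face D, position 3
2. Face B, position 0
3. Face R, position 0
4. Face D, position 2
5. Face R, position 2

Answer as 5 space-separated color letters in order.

After move 1 (R): R=RRRR U=WGWG F=GYGY D=YBYB B=WBWB
After move 2 (F): F=GGYY U=WGOO R=WRGR D=RRYB L=OYOB
After move 3 (U'): U=GOWO F=OYYY R=GGGR B=WRWB L=WBOB
After move 4 (R'): R=GRGG U=GWWW F=OOYO D=RYYY B=BRRB
After move 5 (F): F=YOOO U=GWBB R=WRWG D=GGYY L=WROY
After move 6 (R'): R=RGWW U=GRBB F=YWOB D=GOYO B=YRGB
After move 7 (U): U=BGBR F=RGOB R=YRWW B=WRGB L=YWOY
Query 1: D[3] = O
Query 2: B[0] = W
Query 3: R[0] = Y
Query 4: D[2] = Y
Query 5: R[2] = W

Answer: O W Y Y W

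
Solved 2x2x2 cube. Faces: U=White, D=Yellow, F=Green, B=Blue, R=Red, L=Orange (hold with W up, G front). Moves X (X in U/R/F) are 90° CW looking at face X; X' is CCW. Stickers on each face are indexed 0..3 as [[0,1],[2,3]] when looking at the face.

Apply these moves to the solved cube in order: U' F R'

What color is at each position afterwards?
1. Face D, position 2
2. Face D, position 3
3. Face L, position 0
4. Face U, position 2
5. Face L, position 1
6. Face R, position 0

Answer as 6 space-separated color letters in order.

Answer: Y O B O Y G

Derivation:
After move 1 (U'): U=WWWW F=OOGG R=GGRR B=RRBB L=BBOO
After move 2 (F): F=GOGO U=WWOB R=WGWR D=RGYY L=BYOY
After move 3 (R'): R=GRWW U=WBOR F=GWGB D=ROYO B=YRGB
Query 1: D[2] = Y
Query 2: D[3] = O
Query 3: L[0] = B
Query 4: U[2] = O
Query 5: L[1] = Y
Query 6: R[0] = G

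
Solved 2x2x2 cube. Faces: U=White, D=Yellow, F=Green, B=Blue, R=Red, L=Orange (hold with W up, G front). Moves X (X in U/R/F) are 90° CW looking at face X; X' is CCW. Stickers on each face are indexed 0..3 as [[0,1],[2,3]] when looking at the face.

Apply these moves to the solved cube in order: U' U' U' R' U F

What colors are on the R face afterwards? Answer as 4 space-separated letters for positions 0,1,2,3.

After move 1 (U'): U=WWWW F=OOGG R=GGRR B=RRBB L=BBOO
After move 2 (U'): U=WWWW F=BBGG R=OORR B=GGBB L=RROO
After move 3 (U'): U=WWWW F=RRGG R=BBRR B=OOBB L=GGOO
After move 4 (R'): R=BRBR U=WBWO F=RWGW D=YRYG B=YOYB
After move 5 (U): U=WWOB F=BRGW R=YOBR B=GGYB L=RWOO
After move 6 (F): F=GBWR U=WWOW R=OOBR D=BYYG L=RYOR
Query: R face = OOBR

Answer: O O B R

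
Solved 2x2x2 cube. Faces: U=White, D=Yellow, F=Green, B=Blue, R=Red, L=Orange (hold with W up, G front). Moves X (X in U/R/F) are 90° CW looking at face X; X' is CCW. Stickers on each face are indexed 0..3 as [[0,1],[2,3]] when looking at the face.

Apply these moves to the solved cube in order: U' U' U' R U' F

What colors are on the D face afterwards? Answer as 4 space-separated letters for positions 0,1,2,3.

Answer: R R Y O

Derivation:
After move 1 (U'): U=WWWW F=OOGG R=GGRR B=RRBB L=BBOO
After move 2 (U'): U=WWWW F=BBGG R=OORR B=GGBB L=RROO
After move 3 (U'): U=WWWW F=RRGG R=BBRR B=OOBB L=GGOO
After move 4 (R): R=RBRB U=WRWG F=RYGY D=YBYO B=WOWB
After move 5 (U'): U=RGWW F=GGGY R=RYRB B=RBWB L=WOOO
After move 6 (F): F=GGYG U=RGOO R=WYWB D=RRYO L=WYOB
Query: D face = RRYO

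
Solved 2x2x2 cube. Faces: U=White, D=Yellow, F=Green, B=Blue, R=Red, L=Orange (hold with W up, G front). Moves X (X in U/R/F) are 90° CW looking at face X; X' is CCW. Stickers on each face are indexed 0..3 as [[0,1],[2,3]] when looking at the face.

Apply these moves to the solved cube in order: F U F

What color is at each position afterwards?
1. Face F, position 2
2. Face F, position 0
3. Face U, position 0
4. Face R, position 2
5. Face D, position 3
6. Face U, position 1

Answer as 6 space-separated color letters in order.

After move 1 (F): F=GGGG U=WWOO R=WRWR D=RRYY L=OYOY
After move 2 (U): U=OWOW F=WRGG R=BBWR B=OYBB L=GGOY
After move 3 (F): F=GWGR U=OWYG R=OBWR D=WBYY L=GROR
Query 1: F[2] = G
Query 2: F[0] = G
Query 3: U[0] = O
Query 4: R[2] = W
Query 5: D[3] = Y
Query 6: U[1] = W

Answer: G G O W Y W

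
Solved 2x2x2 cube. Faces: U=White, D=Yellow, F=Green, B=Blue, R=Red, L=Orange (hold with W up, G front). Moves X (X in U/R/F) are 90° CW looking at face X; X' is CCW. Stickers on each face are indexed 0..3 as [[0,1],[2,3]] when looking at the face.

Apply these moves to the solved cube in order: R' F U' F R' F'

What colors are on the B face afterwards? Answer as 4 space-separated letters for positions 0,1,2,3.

Answer: G R G B

Derivation:
After move 1 (R'): R=RRRR U=WBWB F=GWGW D=YGYG B=YBYB
After move 2 (F): F=GGWW U=WBOO R=WRBR D=RRYG L=OYOG
After move 3 (U'): U=BOWO F=OYWW R=GGBR B=WRYB L=YBOG
After move 4 (F): F=WOWY U=BOGB R=WGOR D=BGYG L=YROR
After move 5 (R'): R=GRWO U=BYGW F=WOWB D=BOYY B=GRGB
After move 6 (F'): F=OBWW U=BYGW R=ORBO D=RRYY L=YWOG
Query: B face = GRGB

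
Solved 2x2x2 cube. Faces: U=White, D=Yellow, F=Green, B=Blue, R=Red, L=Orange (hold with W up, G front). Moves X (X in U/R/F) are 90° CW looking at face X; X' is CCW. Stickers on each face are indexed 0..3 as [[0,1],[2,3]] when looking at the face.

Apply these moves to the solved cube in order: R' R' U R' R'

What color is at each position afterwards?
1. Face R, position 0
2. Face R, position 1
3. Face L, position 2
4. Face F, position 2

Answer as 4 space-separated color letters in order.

Answer: R R O G

Derivation:
After move 1 (R'): R=RRRR U=WBWB F=GWGW D=YGYG B=YBYB
After move 2 (R'): R=RRRR U=WYWY F=GBGB D=YWYW B=GBGB
After move 3 (U): U=WWYY F=RRGB R=GBRR B=OOGB L=GBOO
After move 4 (R'): R=BRGR U=WGYO F=RWGY D=YRYB B=WOWB
After move 5 (R'): R=RRBG U=WWYW F=RGGO D=YWYY B=BORB
Query 1: R[0] = R
Query 2: R[1] = R
Query 3: L[2] = O
Query 4: F[2] = G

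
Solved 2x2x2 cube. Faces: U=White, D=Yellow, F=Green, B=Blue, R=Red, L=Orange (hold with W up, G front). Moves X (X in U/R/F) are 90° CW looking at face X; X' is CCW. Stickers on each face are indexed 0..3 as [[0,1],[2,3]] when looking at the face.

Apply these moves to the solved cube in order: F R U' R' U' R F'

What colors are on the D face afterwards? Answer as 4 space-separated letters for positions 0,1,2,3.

Answer: W Y Y R

Derivation:
After move 1 (F): F=GGGG U=WWOO R=WRWR D=RRYY L=OYOY
After move 2 (R): R=WWRR U=WGOG F=GRGY D=RBYB B=OBWB
After move 3 (U'): U=GGWO F=OYGY R=GRRR B=WWWB L=OBOY
After move 4 (R'): R=RRGR U=GWWW F=OGGO D=RYYY B=BWBB
After move 5 (U'): U=WWGW F=OBGO R=OGGR B=RRBB L=BWOY
After move 6 (R): R=GORG U=WBGO F=OYGY D=RBYR B=WRWB
After move 7 (F'): F=YYOG U=WBGR R=BORG D=WYYR L=BOOG
Query: D face = WYYR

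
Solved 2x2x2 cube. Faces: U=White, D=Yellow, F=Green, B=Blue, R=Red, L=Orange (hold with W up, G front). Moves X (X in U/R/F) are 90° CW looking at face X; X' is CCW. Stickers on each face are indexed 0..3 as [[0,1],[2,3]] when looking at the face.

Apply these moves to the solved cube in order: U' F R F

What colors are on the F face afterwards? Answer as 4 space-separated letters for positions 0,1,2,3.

Answer: G G Y G

Derivation:
After move 1 (U'): U=WWWW F=OOGG R=GGRR B=RRBB L=BBOO
After move 2 (F): F=GOGO U=WWOB R=WGWR D=RGYY L=BYOY
After move 3 (R): R=WWRG U=WOOO F=GGGY D=RBYR B=BRWB
After move 4 (F): F=GGYG U=WOYY R=OWOG D=RWYR L=BROB
Query: F face = GGYG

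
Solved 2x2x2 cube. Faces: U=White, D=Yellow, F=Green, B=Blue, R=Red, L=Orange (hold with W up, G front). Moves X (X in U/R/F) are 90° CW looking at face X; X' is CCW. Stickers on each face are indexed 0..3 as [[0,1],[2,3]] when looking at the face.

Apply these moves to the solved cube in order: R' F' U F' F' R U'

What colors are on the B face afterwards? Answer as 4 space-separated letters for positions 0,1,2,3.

After move 1 (R'): R=RRRR U=WBWB F=GWGW D=YGYG B=YBYB
After move 2 (F'): F=WWGG U=WBRR R=GRYR D=OOYG L=OBOW
After move 3 (U): U=RWRB F=GRGG R=YBYR B=OBYB L=WWOW
After move 4 (F'): F=RGGG U=RWYY R=OBOR D=WWYG L=WBOR
After move 5 (F'): F=GGRG U=RWOO R=WBWR D=BRYG L=WYOY
After move 6 (R): R=WWRB U=RGOG F=GRRG D=BYYO B=OBWB
After move 7 (U'): U=GGRO F=WYRG R=GRRB B=WWWB L=OBOY
Query: B face = WWWB

Answer: W W W B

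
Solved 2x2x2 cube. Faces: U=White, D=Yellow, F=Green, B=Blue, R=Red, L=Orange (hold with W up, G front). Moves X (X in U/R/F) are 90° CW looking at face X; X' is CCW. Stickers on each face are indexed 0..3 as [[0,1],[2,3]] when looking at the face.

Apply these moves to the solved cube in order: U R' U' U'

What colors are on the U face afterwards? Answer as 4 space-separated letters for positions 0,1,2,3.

After move 1 (U): U=WWWW F=RRGG R=BBRR B=OOBB L=GGOO
After move 2 (R'): R=BRBR U=WBWO F=RWGW D=YRYG B=YOYB
After move 3 (U'): U=BOWW F=GGGW R=RWBR B=BRYB L=YOOO
After move 4 (U'): U=OWBW F=YOGW R=GGBR B=RWYB L=BROO
Query: U face = OWBW

Answer: O W B W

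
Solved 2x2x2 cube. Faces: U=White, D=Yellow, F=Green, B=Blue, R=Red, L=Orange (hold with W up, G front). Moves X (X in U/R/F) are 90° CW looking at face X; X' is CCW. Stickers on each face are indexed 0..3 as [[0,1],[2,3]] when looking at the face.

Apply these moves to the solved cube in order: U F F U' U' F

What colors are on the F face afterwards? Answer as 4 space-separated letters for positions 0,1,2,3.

After move 1 (U): U=WWWW F=RRGG R=BBRR B=OOBB L=GGOO
After move 2 (F): F=GRGR U=WWOG R=WBWR D=RBYY L=GYOY
After move 3 (F): F=GGRR U=WWYY R=OBGR D=WWYY L=GROB
After move 4 (U'): U=WYWY F=GRRR R=GGGR B=OBBB L=OOOB
After move 5 (U'): U=YYWW F=OORR R=GRGR B=GGBB L=OBOB
After move 6 (F): F=RORO U=YYBB R=WRWR D=GGYY L=OWOW
Query: F face = RORO

Answer: R O R O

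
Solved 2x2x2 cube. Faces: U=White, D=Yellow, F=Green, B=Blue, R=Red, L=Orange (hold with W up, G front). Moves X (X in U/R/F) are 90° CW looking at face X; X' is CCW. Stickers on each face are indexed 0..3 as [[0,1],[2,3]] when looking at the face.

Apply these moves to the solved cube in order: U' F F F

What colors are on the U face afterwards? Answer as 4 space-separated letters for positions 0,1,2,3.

Answer: W W G R

Derivation:
After move 1 (U'): U=WWWW F=OOGG R=GGRR B=RRBB L=BBOO
After move 2 (F): F=GOGO U=WWOB R=WGWR D=RGYY L=BYOY
After move 3 (F): F=GGOO U=WWYY R=OGBR D=WWYY L=BROG
After move 4 (F): F=OGOG U=WWGR R=YGYR D=BOYY L=BWOW
Query: U face = WWGR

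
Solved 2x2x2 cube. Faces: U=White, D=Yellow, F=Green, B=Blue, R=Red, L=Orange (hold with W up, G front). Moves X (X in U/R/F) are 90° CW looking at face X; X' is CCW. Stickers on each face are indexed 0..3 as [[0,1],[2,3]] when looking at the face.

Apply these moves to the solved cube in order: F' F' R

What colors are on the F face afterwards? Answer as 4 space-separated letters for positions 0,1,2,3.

Answer: G W G Y

Derivation:
After move 1 (F'): F=GGGG U=WWRR R=YRYR D=OOYY L=OWOW
After move 2 (F'): F=GGGG U=WWYY R=OROR D=WWYY L=OROR
After move 3 (R): R=OORR U=WGYG F=GWGY D=WBYB B=YBWB
Query: F face = GWGY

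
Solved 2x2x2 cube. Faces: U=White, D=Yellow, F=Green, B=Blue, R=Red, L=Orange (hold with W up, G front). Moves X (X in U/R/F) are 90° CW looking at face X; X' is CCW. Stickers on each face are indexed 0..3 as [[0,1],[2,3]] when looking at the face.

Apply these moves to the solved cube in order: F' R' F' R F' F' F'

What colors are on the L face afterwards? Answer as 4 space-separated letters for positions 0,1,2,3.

Answer: O W O O

Derivation:
After move 1 (F'): F=GGGG U=WWRR R=YRYR D=OOYY L=OWOW
After move 2 (R'): R=RRYY U=WBRB F=GWGR D=OGYG B=YBOB
After move 3 (F'): F=WRGG U=WBRY R=GROY D=WWYG L=OBOR
After move 4 (R): R=OGYR U=WRRG F=WWGG D=WOYY B=YBBB
After move 5 (F'): F=WGWG U=WROY R=OGWR D=BRYY L=OGOR
After move 6 (F'): F=GGWW U=WROW R=RGBR D=GRYY L=OYOO
After move 7 (F'): F=GWGW U=WRRB R=RGGR D=YOYY L=OWOO
Query: L face = OWOO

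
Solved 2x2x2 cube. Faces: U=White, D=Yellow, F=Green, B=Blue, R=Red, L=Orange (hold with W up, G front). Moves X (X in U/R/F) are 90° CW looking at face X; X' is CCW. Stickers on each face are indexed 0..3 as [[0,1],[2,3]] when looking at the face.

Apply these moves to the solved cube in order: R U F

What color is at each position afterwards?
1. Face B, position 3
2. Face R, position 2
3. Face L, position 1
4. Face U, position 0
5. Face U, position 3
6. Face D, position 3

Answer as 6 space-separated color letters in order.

After move 1 (R): R=RRRR U=WGWG F=GYGY D=YBYB B=WBWB
After move 2 (U): U=WWGG F=RRGY R=WBRR B=OOWB L=GYOO
After move 3 (F): F=GRYR U=WWOY R=GBGR D=RWYB L=GYOB
Query 1: B[3] = B
Query 2: R[2] = G
Query 3: L[1] = Y
Query 4: U[0] = W
Query 5: U[3] = Y
Query 6: D[3] = B

Answer: B G Y W Y B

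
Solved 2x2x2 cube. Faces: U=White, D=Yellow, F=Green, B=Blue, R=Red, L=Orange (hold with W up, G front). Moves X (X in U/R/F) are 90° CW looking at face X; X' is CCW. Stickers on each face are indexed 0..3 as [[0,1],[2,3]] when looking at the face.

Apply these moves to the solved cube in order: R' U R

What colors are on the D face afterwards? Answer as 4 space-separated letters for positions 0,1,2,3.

Answer: Y Y Y O

Derivation:
After move 1 (R'): R=RRRR U=WBWB F=GWGW D=YGYG B=YBYB
After move 2 (U): U=WWBB F=RRGW R=YBRR B=OOYB L=GWOO
After move 3 (R): R=RYRB U=WRBW F=RGGG D=YYYO B=BOWB
Query: D face = YYYO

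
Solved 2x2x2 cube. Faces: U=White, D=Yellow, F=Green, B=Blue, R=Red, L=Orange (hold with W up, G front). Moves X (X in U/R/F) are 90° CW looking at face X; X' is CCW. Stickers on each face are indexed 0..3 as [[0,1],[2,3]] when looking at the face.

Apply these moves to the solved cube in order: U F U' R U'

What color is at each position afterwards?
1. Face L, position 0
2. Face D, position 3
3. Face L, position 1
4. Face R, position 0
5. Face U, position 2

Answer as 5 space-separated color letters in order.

Answer: O W B G W

Derivation:
After move 1 (U): U=WWWW F=RRGG R=BBRR B=OOBB L=GGOO
After move 2 (F): F=GRGR U=WWOG R=WBWR D=RBYY L=GYOY
After move 3 (U'): U=WGWO F=GYGR R=GRWR B=WBBB L=OOOY
After move 4 (R): R=WGRR U=WYWR F=GBGY D=RBYW B=OBGB
After move 5 (U'): U=YRWW F=OOGY R=GBRR B=WGGB L=OBOY
Query 1: L[0] = O
Query 2: D[3] = W
Query 3: L[1] = B
Query 4: R[0] = G
Query 5: U[2] = W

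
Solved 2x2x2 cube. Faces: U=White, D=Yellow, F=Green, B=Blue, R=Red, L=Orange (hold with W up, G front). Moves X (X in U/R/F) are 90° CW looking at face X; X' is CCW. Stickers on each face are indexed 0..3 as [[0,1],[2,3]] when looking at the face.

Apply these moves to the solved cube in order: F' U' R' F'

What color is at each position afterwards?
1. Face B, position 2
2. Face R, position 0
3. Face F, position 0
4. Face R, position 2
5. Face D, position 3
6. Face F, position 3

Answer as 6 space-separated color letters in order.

After move 1 (F'): F=GGGG U=WWRR R=YRYR D=OOYY L=OWOW
After move 2 (U'): U=WRWR F=OWGG R=GGYR B=YRBB L=BBOW
After move 3 (R'): R=GRGY U=WBWY F=ORGR D=OWYG B=YROB
After move 4 (F'): F=RROG U=WBGG R=WROY D=BWYG L=BYOW
Query 1: B[2] = O
Query 2: R[0] = W
Query 3: F[0] = R
Query 4: R[2] = O
Query 5: D[3] = G
Query 6: F[3] = G

Answer: O W R O G G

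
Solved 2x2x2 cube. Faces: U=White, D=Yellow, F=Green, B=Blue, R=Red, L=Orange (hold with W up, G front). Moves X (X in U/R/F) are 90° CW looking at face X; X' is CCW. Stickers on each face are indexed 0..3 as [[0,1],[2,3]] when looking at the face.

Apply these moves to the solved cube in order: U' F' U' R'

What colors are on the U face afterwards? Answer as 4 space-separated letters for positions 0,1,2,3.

After move 1 (U'): U=WWWW F=OOGG R=GGRR B=RRBB L=BBOO
After move 2 (F'): F=OGOG U=WWGR R=YGYR D=BOYY L=BWOW
After move 3 (U'): U=WRWG F=BWOG R=OGYR B=YGBB L=RROW
After move 4 (R'): R=GROY U=WBWY F=BROG D=BWYG B=YGOB
Query: U face = WBWY

Answer: W B W Y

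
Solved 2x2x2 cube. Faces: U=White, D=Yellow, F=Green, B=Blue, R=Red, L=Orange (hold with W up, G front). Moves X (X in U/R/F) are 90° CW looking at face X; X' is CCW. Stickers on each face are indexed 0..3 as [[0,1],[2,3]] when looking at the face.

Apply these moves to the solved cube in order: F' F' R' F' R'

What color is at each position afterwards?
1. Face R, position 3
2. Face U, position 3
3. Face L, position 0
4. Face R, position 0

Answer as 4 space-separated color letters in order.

Answer: W Y O R

Derivation:
After move 1 (F'): F=GGGG U=WWRR R=YRYR D=OOYY L=OWOW
After move 2 (F'): F=GGGG U=WWYY R=OROR D=WWYY L=OROR
After move 3 (R'): R=RROO U=WBYB F=GWGY D=WGYG B=YBWB
After move 4 (F'): F=WYGG U=WBRO R=GRWO D=RRYG L=OBOY
After move 5 (R'): R=ROGW U=WWRY F=WBGO D=RYYG B=GBRB
Query 1: R[3] = W
Query 2: U[3] = Y
Query 3: L[0] = O
Query 4: R[0] = R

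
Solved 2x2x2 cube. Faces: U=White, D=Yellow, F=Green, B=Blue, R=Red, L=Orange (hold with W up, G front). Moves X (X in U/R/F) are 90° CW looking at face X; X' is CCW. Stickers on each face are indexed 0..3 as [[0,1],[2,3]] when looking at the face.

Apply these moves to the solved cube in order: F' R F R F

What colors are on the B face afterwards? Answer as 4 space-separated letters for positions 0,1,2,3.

After move 1 (F'): F=GGGG U=WWRR R=YRYR D=OOYY L=OWOW
After move 2 (R): R=YYRR U=WGRG F=GOGY D=OBYB B=RBWB
After move 3 (F): F=GGYO U=WGWW R=RYGR D=RYYB L=OOOB
After move 4 (R): R=GRRY U=WGWO F=GYYB D=RWYR B=WBGB
After move 5 (F): F=YGBY U=WGBO R=WROY D=RGYR L=OROW
Query: B face = WBGB

Answer: W B G B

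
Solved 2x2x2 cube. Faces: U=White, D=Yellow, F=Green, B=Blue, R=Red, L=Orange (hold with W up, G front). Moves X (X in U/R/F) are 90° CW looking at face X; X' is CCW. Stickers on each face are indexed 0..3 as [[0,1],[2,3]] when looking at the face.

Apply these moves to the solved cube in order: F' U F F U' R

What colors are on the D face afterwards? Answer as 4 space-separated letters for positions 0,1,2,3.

After move 1 (F'): F=GGGG U=WWRR R=YRYR D=OOYY L=OWOW
After move 2 (U): U=RWRW F=YRGG R=BBYR B=OWBB L=GGOW
After move 3 (F): F=GYGR U=RWWG R=RBWR D=YBYY L=GOOO
After move 4 (F): F=GGRY U=RWOO R=WBGR D=WRYY L=GYOB
After move 5 (U'): U=WORO F=GYRY R=GGGR B=WBBB L=OWOB
After move 6 (R): R=GGRG U=WYRY F=GRRY D=WBYW B=OBOB
Query: D face = WBYW

Answer: W B Y W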